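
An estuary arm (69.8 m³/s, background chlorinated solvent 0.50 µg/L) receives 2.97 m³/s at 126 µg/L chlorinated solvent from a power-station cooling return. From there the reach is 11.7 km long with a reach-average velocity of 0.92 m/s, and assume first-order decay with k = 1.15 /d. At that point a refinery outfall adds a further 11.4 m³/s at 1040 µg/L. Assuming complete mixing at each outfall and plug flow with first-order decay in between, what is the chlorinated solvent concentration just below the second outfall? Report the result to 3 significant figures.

Mixed concentration C = ΣQC/ΣQ = (69.80·0.5000 + 2.970·126.0) / 72.77 = 409.1/72.77 = 5.622 µg/L; combined flow 72.77 m³/s.
Travel time t = 11.7·1000 / 0.92 = 12720 s = 3.533 h.
Applying C = C₀e^(−kt): 5.622 × 0.8443 = 4.747 µg/L.
Second outfall: C = (72.77·4.747 + 11.40·1040)/84.17 = 145.0 µg/L.

145 µg/L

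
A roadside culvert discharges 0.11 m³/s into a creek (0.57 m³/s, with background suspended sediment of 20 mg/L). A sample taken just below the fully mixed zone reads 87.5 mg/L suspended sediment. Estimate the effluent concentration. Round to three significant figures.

437 mg/L

Mass balance: 0.5700·20.00 + 0.1100·Cₑ = 0.6800·87.50
→ Cₑ = (0.6800·87.50 − 0.5700·20.00) / 0.1100 = 437.3 mg/L.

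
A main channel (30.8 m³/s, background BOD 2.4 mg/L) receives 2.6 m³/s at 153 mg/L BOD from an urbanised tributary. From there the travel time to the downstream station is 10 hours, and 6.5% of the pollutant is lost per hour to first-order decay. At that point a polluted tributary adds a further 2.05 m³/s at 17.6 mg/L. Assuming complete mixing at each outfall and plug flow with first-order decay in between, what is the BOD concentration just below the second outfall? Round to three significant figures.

After mixing, C = (30.80·2.400 + 2.600·153.0) / 33.40 = 471.7/33.40 = 14.12 mg/L; combined flow 33.40 m³/s.
6.5%/h lost → k = −ln(1 − 0.065) = 0.06721 h⁻¹.
After decay, C = 14.12 × e^(−kt) = 14.12 × 0.5106 = 7.212 mg/L.
At the second outfall, C = (33.40·7.212 + 2.050·17.60) / (33.40 + 2.050) = 7.813 mg/L.

7.81 mg/L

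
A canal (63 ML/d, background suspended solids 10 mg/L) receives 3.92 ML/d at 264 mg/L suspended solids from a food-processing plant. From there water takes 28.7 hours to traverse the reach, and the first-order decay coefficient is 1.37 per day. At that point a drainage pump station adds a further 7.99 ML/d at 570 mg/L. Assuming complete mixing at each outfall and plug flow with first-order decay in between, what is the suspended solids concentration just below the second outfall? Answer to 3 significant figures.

Flow-weighted average: C = (63.00·10.00 + 3.920·264.0) / 66.92 = 1665/66.92 = 24.88 mg/L; combined flow 66.92 ML/d.
First-order decay: C = 24.88·exp(−k·t) = 24.88·0.1943 = 4.834 mg/L.
At the second outfall, C = (66.92·4.834 + 7.990·570.0) / (66.92 + 7.990) = 65.12 mg/L.

65.1 mg/L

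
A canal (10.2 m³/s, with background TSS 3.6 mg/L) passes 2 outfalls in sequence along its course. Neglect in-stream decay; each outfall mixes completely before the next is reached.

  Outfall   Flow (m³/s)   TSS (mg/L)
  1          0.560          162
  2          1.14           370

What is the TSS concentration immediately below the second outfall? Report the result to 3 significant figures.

Outfall 1: combined Q = 10.76 m³/s; C = (10.20·3.600 + 0.5600·162.0)/10.76 = 11.84 mg/L.
Outfall 2: combined Q = 11.90 m³/s; C = (10.76·11.84 + 1.140·370.0)/11.90 = 46.15 mg/L.

46.2 mg/L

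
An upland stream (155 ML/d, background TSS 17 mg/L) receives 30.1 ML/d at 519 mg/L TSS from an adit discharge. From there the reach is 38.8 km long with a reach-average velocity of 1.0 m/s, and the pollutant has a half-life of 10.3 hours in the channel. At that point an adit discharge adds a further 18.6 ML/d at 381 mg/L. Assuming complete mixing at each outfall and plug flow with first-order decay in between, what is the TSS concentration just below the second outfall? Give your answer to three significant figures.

Mixed concentration C = ΣQC/ΣQ = (155.0·17.00 + 30.10·519.0) / 185.1 = 18260/185.1 = 98.63 mg/L; combined flow 185.1 ML/d.
Travel time t = 38.8·1000 / 1.0 = 38800 s = 10.78 h.
Half-life 10.3 h → k = ln 2 / 10.3 = 0.06730 h⁻¹ = 1.615 d⁻¹.
Decay over the reach: 98.63·exp(−kt) = 98.63·0.4842 = 47.76 mg/L.
Second outfall: C = (185.1·47.76 + 18.60·381.0)/203.7 = 78.18 mg/L.

78.2 mg/L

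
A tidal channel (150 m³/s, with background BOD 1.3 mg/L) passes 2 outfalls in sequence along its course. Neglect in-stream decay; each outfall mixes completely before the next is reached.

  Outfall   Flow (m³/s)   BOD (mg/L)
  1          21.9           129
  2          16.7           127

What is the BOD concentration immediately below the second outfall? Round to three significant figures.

27.3 mg/L

After outfall 1: Q = 150.0 + 21.90 = 171.9 m³/s; C = (150.0·1.300 + 21.90·129.0)/171.9 = 17.57 mg/L.
After outfall 2: Q = 171.9 + 16.70 = 188.6 m³/s; C = (171.9·17.57 + 16.70·127.0)/188.6 = 27.26 mg/L.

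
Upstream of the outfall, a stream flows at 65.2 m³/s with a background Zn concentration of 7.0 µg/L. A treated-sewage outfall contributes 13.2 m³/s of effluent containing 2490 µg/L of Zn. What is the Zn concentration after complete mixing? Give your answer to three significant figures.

Mixed concentration C = ΣQC/ΣQ = (65.20·7.000 + 13.20·2490) / 78.40 = 33320/78.40 = 425.1 µg/L.

425 µg/L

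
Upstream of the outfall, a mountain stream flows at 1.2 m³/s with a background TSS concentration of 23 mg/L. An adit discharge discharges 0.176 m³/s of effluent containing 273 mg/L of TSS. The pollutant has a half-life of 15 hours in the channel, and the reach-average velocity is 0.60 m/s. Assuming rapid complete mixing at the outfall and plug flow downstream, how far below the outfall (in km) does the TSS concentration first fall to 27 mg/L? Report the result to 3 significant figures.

After mixing, C = (1.200·23.00 + 0.1760·273.0) / 1.376 = 75.65/1.376 = 54.98 mg/L.
Half-life 15 h → k = ln 2 / 15 = 0.04621 h⁻¹ = 1.109 d⁻¹.
Set 54.98·exp(−k·t) = 27 → t = ln(54.98/27)/k = 55400 s = 15.39 h.
Distance = v·t = 0.60·55400 = 33240 m = 33.24 km.

33.2 km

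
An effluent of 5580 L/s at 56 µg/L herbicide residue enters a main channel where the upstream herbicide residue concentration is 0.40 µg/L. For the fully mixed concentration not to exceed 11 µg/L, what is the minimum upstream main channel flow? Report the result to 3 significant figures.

23700 L/s

Set C_mix = 11: (Q·0.4000 + 5580·56.00) / (Q + 5580) = 11
→ Q = 5580·(56.00 − 11)/(11 − 0.4000) = 23690 L/s.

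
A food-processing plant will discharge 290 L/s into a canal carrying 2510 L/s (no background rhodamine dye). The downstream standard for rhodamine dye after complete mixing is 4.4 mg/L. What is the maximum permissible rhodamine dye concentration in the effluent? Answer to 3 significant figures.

42.5 mg/L

At the limit, (Qr·Cr + Qe·Cₑ)/(Qr + Qe) = 4.4:
Cₑ = (2800·4.4 − 2510·0) / 290.0 = 42.48 mg/L.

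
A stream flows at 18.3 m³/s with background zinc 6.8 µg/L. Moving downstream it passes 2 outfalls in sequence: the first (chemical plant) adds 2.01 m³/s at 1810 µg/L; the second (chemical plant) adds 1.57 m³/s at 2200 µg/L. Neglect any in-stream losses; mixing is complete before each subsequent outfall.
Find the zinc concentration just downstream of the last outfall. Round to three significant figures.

Below outfall 1: Q → 20.31 m³/s, C = (18.30·6.800 + 2.010·1810)/20.31 = 185.3 µg/L.
Below outfall 2: Q → 21.88 m³/s, C = (20.31·185.3 + 1.570·2200)/21.88 = 329.8 µg/L.

330 µg/L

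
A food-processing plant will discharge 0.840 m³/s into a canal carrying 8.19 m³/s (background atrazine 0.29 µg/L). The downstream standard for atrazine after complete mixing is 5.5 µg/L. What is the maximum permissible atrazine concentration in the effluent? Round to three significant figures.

At the limit, (Qr·Cr + Qe·Cₑ)/(Qr + Qe) = 5.5:
Cₑ = (9.030·5.5 − 8.190·0.2900) / 0.8400 = 56.30 µg/L.

56.3 µg/L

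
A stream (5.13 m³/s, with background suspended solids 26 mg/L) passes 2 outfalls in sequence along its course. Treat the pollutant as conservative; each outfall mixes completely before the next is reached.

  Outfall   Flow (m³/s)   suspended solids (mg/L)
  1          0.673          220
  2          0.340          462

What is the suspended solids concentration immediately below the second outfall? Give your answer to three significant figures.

71.4 mg/L

Outfall 1: combined Q = 5.803 m³/s; C = (5.130·26.00 + 0.6730·220.0)/5.803 = 48.50 mg/L.
Outfall 2: combined Q = 6.143 m³/s; C = (5.803·48.50 + 0.3400·462.0)/6.143 = 71.39 mg/L.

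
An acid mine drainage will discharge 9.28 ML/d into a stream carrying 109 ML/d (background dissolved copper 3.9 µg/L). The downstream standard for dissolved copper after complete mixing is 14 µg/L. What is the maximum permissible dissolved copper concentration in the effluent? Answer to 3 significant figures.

At the limit, (Qr·Cr + Qe·Cₑ)/(Qr + Qe) = 14:
Cₑ = (118.3·14 − 109.0·3.900) / 9.280 = 132.6 µg/L.

133 µg/L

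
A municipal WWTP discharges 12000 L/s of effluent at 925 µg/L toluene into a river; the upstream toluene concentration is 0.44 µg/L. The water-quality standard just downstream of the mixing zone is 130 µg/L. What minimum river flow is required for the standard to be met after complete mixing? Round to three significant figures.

Set C_mix = 130: (Q·0.4400 + 12000·925.0) / (Q + 12000) = 130
→ Q = 12000·(925.0 − 130)/(130 − 0.4400) = 73630 L/s.

73600 L/s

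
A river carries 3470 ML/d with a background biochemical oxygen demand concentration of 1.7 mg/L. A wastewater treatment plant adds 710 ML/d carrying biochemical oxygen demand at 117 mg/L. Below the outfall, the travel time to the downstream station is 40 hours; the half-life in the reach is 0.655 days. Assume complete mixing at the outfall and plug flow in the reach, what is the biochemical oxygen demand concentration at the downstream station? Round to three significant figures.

Mixed concentration C = ΣQC/ΣQ = (3470·1.700 + 710.0·117.0) / 4180 = 88970/4180 = 21.28 mg/L.
Half-life 0.655 d → k = ln 2 / 0.655 = 1.058 d⁻¹.
Applying C = C₀e^(−kt): 21.28 × 0.1714 = 3.648 mg/L.

3.65 mg/L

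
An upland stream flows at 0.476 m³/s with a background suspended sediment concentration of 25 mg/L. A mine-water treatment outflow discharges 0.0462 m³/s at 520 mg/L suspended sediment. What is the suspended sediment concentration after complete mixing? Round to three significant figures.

Flow-weighted average: C = (0.4760·25.00 + 0.04620·520.0) / 0.5222 = 35.92/0.5222 = 68.79 mg/L.

68.8 mg/L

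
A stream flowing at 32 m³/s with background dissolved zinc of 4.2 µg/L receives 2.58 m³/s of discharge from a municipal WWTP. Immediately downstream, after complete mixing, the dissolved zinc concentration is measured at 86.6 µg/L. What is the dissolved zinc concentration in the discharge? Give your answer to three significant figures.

Mass balance: 32.00·4.200 + 2.580·Cₑ = 34.58·86.60
→ Cₑ = (34.58·86.60 − 32.00·4.200) / 2.580 = 1109 µg/L.

1110 µg/L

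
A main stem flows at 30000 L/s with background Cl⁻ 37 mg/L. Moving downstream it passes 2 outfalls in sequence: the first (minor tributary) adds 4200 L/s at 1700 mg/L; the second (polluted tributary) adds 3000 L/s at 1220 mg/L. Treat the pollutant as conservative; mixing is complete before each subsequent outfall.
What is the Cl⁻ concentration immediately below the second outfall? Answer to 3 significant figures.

Below outfall 1: Q → 34200 L/s, C = (30000·37.00 + 4200·1700)/34200 = 241.2 mg/L.
Below outfall 2: Q → 37200 L/s, C = (34200·241.2 + 3000·1220)/37200 = 320.2 mg/L.

320 mg/L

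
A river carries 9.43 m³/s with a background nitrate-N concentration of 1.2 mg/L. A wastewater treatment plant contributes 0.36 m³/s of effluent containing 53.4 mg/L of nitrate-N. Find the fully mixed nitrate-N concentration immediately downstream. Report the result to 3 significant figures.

Flow-weighted average: C = (9.430·1.200 + 0.3600·53.40) / 9.790 = 30.54/9.790 = 3.120 mg/L.

3.12 mg/L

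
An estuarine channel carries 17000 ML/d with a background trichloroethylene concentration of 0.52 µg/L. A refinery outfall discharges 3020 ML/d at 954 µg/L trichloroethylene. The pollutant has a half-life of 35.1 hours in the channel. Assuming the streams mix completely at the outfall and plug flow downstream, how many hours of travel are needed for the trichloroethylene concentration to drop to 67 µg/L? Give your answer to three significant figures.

Mixed concentration C = ΣQC/ΣQ = (17000·0.5200 + 3020·954.0) / 20020 = 2890000/20020 = 144.4 µg/L.
Half-life 35.1 h → k = ln 2 / 35.1 = 0.01975 h⁻¹ = 0.4739 d⁻¹.
144.4·exp(−k·t) = 67 → t = ln(144.4/67)/k = 139900 s = 38.87 h.

38.9 h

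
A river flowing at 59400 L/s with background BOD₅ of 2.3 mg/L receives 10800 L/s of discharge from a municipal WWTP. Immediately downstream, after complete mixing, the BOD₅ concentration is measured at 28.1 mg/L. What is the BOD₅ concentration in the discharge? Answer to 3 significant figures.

170 mg/L

Mass balance: 59400·2.300 + 10800·Cₑ = 70200·28.10
→ Cₑ = (70200·28.10 − 59400·2.300) / 10800 = 170.0 mg/L.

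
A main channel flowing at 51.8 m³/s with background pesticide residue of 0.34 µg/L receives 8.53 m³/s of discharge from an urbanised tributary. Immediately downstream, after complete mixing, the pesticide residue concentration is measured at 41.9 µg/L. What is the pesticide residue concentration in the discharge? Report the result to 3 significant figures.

Mass balance: 51.80·0.3400 + 8.530·Cₑ = 60.33·41.90
→ Cₑ = (60.33·41.90 − 51.80·0.3400) / 8.530 = 294.3 µg/L.

294 µg/L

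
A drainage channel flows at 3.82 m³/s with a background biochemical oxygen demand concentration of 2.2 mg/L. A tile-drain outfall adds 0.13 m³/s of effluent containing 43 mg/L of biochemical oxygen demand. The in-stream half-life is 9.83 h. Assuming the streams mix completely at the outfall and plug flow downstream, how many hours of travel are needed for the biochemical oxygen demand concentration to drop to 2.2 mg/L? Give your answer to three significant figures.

Flow-weighted average: C = (3.820·2.200 + 0.1300·43.00) / 3.950 = 13.99/3.950 = 3.543 mg/L.
Half-life 9.83 h → k = ln 2 / 9.83 = 0.07051 h⁻¹ = 1.692 d⁻¹.
3.543·exp(−k·t) = 2.2 → t = ln(3.543/2.2)/k = 24330 s = 6.757 h.

6.76 h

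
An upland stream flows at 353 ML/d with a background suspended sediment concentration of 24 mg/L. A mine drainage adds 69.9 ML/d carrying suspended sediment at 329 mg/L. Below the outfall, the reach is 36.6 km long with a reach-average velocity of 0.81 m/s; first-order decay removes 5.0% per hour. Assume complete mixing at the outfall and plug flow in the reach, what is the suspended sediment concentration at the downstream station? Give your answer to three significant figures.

Mixed concentration C = ΣQC/ΣQ = (353.0·24.00 + 69.90·329.0) / 422.9 = 31470/422.9 = 74.41 mg/L.
Travel time t = 36.6·1000 / 0.81 = 45190 s = 12.55 h.
5.0%/h lost → k = −ln(1 − 0.05) = 0.05129 h⁻¹.
Applying C = C₀e^(−kt): 74.41 × 0.5253 = 39.09 mg/L.

39.1 mg/L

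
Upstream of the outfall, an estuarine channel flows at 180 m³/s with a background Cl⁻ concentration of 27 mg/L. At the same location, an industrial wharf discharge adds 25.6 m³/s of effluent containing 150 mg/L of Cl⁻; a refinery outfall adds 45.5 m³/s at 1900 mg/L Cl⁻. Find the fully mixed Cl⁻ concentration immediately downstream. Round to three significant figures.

379 mg/L

Flow-weighted average: C = (180.0·27.00 + 25.60·150.0 + 45.50·1900) / 251.1 = 95150/251.1 = 378.9 mg/L.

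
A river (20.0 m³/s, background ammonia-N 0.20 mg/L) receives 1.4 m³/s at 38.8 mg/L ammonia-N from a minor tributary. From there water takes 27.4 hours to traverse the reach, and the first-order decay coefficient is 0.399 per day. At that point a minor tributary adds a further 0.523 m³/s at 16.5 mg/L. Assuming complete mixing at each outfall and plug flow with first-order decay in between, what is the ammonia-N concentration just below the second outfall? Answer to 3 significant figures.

2.08 mg/L

Mixed concentration C = ΣQC/ΣQ = (20.00·0.2000 + 1.400·38.80) / 21.40 = 58.32/21.40 = 2.725 mg/L; combined flow 21.40 m³/s.
Applying C = C₀e^(−kt): 2.725 × 0.6341 = 1.728 mg/L.
Second outfall: C = (21.40·1.728 + 0.5230·16.50)/21.92 = 2.081 mg/L.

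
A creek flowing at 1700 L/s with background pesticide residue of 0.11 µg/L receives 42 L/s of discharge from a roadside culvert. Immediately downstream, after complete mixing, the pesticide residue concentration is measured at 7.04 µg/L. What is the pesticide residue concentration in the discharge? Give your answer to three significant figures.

288 µg/L

Mass balance: 1700·0.1100 + 42.00·Cₑ = 1742·7.040
→ Cₑ = (1742·7.040 − 1700·0.1100) / 42.00 = 287.5 µg/L.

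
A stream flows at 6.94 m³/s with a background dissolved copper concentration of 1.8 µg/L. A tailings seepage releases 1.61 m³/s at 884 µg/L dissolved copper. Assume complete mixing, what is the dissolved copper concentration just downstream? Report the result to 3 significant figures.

168 µg/L

Flow-weighted average: C = (6.940·1.800 + 1.610·884.0) / 8.550 = 1436/8.550 = 167.9 µg/L.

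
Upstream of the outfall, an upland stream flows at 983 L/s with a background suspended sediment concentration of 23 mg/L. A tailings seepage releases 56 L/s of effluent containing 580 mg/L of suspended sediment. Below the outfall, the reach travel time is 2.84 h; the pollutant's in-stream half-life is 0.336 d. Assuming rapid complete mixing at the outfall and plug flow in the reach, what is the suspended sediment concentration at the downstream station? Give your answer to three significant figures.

Mass balance: C = (983.0·23.00 + 56.00·580.0) / 1039 = 55090/1039 = 53.02 mg/L.
Half-life 0.336 d → k = ln 2 / 0.336 = 2.063 d⁻¹.
Decay over the reach: 53.02·exp(−kt) = 53.02·0.7834 = 41.54 mg/L.

41.5 mg/L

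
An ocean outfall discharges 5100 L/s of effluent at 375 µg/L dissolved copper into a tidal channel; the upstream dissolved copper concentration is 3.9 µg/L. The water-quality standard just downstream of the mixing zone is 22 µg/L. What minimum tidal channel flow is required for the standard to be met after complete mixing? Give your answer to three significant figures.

Set C_mix = 22: (Q·3.900 + 5100·375.0) / (Q + 5100) = 22
→ Q = 5100·(375.0 − 22)/(22 − 3.900) = 99460 L/s.

99500 L/s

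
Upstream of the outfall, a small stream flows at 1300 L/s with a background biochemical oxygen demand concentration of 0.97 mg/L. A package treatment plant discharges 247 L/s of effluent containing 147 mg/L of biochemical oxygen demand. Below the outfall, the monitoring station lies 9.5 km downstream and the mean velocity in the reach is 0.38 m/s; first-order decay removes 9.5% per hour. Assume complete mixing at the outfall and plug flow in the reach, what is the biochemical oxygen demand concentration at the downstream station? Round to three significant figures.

After mixing, C = (1300·0.9700 + 247.0·147.0) / 1547 = 37570/1547 = 24.29 mg/L.
Travel time t = 9.5·1000 / 0.38 = 25000 s = 6.944 h.
9.5%/h lost → k = −ln(1 − 0.095) = 0.09982 h⁻¹.
After decay, C = 24.29 × e^(−kt) = 24.29 × 0.5000 = 12.14 mg/L.

12.1 mg/L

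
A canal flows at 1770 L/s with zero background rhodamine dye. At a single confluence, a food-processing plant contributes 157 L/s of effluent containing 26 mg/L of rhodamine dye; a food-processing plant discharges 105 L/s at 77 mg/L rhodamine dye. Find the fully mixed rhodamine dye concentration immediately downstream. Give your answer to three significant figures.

5.99 mg/L

After mixing, C = (1770·0 + 157.0·26.00 + 105.0·77.00) / 2032 = 12170/2032 = 5.988 mg/L.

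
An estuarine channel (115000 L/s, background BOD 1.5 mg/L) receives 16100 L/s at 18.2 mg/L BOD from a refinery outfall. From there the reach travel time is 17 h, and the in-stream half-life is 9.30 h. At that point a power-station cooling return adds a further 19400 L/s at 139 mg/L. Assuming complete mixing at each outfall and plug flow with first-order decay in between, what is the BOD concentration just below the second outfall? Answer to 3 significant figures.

Mass balance: C = (115000·1.500 + 16100·18.20) / 131100 = 465500/131100 = 3.551 mg/L; combined flow 131100 L/s.
Half-life 9.30 h → k = ln 2 / 9.30 = 0.07453 h⁻¹ = 1.789 d⁻¹.
Applying C = C₀e^(−kt): 3.551 × 0.2817 = 1.000 mg/L.
At the second outfall, C = (131100·1.000 + 19400·139.0) / (131100 + 19400) = 18.79 mg/L.

18.8 mg/L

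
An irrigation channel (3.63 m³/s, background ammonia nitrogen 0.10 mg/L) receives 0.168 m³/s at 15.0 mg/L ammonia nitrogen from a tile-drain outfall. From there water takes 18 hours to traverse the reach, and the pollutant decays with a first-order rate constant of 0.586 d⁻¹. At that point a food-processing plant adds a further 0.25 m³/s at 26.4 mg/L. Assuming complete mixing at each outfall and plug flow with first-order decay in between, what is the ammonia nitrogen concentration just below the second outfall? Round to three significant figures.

2.09 mg/L

After mixing, C = (3.630·0.1000 + 0.1680·15.00) / 3.798 = 2.883/3.798 = 0.7591 mg/L; combined flow 3.798 m³/s.
Applying C = C₀e^(−kt): 0.7591 × 0.6444 = 0.4891 mg/L.
Second outfall: C = (3.798·0.4891 + 0.2500·26.40)/4.048 = 2.089 mg/L.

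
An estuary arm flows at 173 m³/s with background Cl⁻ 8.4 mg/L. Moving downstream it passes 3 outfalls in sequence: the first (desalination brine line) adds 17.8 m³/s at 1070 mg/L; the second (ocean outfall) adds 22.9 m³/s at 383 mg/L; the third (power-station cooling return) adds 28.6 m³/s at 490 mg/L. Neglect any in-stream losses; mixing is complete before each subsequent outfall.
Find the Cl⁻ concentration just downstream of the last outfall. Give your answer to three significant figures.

179 mg/L

After outfall 1: Q = 173.0 + 17.80 = 190.8 m³/s; C = (173.0·8.400 + 17.80·1070)/190.8 = 107.4 mg/L.
After outfall 2: Q = 190.8 + 22.90 = 213.7 m³/s; C = (190.8·107.4 + 22.90·383.0)/213.7 = 137.0 mg/L.
After outfall 3: Q = 213.7 + 28.60 = 242.3 m³/s; C = (213.7·137.0 + 28.60·490.0)/242.3 = 178.6 mg/L.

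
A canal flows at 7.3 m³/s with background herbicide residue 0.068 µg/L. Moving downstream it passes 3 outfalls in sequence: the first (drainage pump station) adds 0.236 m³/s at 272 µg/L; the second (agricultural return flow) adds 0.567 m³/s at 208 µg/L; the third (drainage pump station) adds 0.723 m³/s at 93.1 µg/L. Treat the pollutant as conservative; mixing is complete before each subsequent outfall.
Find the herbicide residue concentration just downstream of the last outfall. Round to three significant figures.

28.3 µg/L

After outfall 1: Q = 7.300 + 0.2360 = 7.536 m³/s; C = (7.300·0.06800 + 0.2360·272.0)/7.536 = 8.584 µg/L.
After outfall 2: Q = 7.536 + 0.5670 = 8.103 m³/s; C = (7.536·8.584 + 0.5670·208.0)/8.103 = 22.54 µg/L.
After outfall 3: Q = 8.103 + 0.7230 = 8.826 m³/s; C = (8.103·22.54 + 0.7230·93.10)/8.826 = 28.32 µg/L.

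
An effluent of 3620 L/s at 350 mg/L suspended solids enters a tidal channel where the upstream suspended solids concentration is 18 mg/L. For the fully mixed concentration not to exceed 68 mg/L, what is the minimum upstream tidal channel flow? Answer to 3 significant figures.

Set C_mix = 68: (Q·18.00 + 3620·350.0) / (Q + 3620) = 68
→ Q = 3620·(350.0 − 68)/(68 − 18.00) = 20420 L/s.

20400 L/s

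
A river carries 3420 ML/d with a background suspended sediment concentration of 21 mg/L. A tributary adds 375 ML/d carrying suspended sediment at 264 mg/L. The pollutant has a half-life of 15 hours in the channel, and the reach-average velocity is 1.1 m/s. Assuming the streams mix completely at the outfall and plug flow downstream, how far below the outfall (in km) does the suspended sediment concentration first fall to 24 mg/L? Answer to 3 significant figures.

Conservation of mass: C = (3420·21.00 + 375.0·264.0) / 3795 = 170800/3795 = 45.01 mg/L.
Half-life 15 h → k = ln 2 / 15 = 0.04621 h⁻¹ = 1.109 d⁻¹.
Set 45.01·exp(−k·t) = 24 → t = ln(45.01/24)/k = 48990 s = 13.61 h.
Distance = v·t = 1.1·48990 = 53890 m = 53.89 km.

53.9 km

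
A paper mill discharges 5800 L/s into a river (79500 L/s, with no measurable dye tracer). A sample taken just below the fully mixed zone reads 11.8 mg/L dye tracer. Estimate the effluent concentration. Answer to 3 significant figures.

Mass balance: 79500·0 + 5800·Cₑ = 85300·11.80
→ Cₑ = (85300·11.80 − 79500·0) / 5800 = 173.5 mg/L.

174 mg/L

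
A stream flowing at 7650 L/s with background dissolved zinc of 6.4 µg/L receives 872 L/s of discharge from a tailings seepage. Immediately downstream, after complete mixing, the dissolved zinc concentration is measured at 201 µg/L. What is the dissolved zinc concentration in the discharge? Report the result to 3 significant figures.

Mass balance: 7650·6.400 + 872.0·Cₑ = 8522·201.0
→ Cₑ = (8522·201.0 − 7650·6.400) / 872.0 = 1908 µg/L.

1910 µg/L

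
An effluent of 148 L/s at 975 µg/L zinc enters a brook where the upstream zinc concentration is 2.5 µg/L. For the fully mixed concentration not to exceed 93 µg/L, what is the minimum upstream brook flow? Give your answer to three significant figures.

Set C_mix = 93: (Q·2.500 + 148.0·975.0) / (Q + 148.0) = 93
→ Q = 148.0·(975.0 − 93)/(93 − 2.500) = 1442 L/s.

1440 L/s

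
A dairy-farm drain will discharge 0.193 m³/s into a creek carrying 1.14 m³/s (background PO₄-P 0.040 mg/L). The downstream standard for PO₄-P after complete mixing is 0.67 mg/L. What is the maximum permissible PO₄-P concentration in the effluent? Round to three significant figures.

At the limit, (Qr·Cr + Qe·Cₑ)/(Qr + Qe) = 0.67:
Cₑ = (1.333·0.67 − 1.140·0.04000) / 0.1930 = 4.391 mg/L.

4.39 mg/L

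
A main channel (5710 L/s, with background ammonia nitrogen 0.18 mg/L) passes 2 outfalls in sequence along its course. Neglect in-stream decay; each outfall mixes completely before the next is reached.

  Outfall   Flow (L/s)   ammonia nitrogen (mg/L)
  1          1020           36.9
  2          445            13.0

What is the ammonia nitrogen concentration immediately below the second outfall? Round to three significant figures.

6.20 mg/L

Outfall 1: combined Q = 6730 L/s; C = (5710·0.1800 + 1020·36.90)/6730 = 5.745 mg/L.
Outfall 2: combined Q = 7175 L/s; C = (6730·5.745 + 445.0·13.00)/7175 = 6.195 mg/L.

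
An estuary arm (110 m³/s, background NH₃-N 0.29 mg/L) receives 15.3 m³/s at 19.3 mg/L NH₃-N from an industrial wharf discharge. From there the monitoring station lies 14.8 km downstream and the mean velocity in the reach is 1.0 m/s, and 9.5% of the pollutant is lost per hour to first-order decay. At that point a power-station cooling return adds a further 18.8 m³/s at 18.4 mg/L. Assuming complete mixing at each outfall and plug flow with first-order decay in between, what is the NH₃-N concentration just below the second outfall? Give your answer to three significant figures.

3.91 mg/L

Conservation of mass: C = (110.0·0.2900 + 15.30·19.30) / 125.3 = 327.2/125.3 = 2.611 mg/L; combined flow 125.3 m³/s.
Travel time t = 14.8·1000 / 1.0 = 14800 s = 4.111 h.
9.5%/h lost → k = −ln(1 − 0.095) = 0.09982 h⁻¹.
Decay over the reach: 2.611·exp(−kt) = 2.611·0.6634 = 1.732 mg/L.
Second outfall: C = (125.3·1.732 + 18.80·18.40)/144.1 = 3.907 mg/L.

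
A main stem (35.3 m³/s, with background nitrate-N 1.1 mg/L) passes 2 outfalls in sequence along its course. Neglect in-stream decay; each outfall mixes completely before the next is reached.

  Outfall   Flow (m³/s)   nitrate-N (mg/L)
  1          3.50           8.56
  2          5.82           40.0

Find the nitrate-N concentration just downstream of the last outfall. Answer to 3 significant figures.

6.76 mg/L

Outfall 1: combined Q = 38.80 m³/s; C = (35.30·1.100 + 3.500·8.560)/38.80 = 1.773 mg/L.
Outfall 2: combined Q = 44.62 m³/s; C = (38.80·1.773 + 5.820·40.00)/44.62 = 6.759 mg/L.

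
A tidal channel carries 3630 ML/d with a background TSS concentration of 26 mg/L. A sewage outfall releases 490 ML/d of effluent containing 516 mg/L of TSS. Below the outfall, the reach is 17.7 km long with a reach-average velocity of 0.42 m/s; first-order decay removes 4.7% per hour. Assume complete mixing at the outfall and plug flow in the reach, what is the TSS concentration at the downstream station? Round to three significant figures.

Conservation of mass: C = (3630·26.00 + 490.0·516.0) / 4120 = 347200/4120 = 84.28 mg/L.
Travel time t = 17.7·1000 / 0.42 = 42140 s = 11.71 h.
4.7%/h lost → k = −ln(1 − 0.047) = 0.04814 h⁻¹.
Decay over the reach: 84.28·exp(−kt) = 84.28·0.5692 = 47.97 mg/L.

48.0 mg/L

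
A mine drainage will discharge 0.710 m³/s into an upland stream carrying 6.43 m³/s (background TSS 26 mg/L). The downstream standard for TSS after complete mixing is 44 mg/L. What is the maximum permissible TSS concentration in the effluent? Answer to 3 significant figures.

207 mg/L

At the limit, (Qr·Cr + Qe·Cₑ)/(Qr + Qe) = 44:
Cₑ = (7.140·44 − 6.430·26.00) / 0.7100 = 207.0 mg/L.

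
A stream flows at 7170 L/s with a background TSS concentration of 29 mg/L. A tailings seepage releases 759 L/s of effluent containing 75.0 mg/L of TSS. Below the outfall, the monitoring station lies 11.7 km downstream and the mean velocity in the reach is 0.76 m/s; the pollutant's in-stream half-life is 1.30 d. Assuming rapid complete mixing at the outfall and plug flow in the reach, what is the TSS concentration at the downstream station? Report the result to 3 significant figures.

30.4 mg/L

Mixed concentration C = ΣQC/ΣQ = (7170·29.00 + 759.0·75.00) / 7929 = 264900/7929 = 33.40 mg/L.
Travel time t = 11.7·1000 / 0.76 = 15390 s = 4.276 h.
Half-life 1.30 d → k = ln 2 / 1.30 = 0.5332 d⁻¹.
Applying C = C₀e^(−kt): 33.40 × 0.9094 = 30.38 mg/L.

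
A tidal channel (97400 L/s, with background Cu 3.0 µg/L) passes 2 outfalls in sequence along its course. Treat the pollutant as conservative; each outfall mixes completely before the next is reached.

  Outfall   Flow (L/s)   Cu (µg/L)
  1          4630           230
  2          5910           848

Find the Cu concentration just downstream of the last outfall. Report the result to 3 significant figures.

59.0 µg/L

Below outfall 1: Q → 102000 L/s, C = (97400·3.000 + 4630·230.0)/102000 = 13.30 µg/L.
Below outfall 2: Q → 107900 L/s, C = (102000·13.30 + 5910·848.0)/107900 = 59.00 µg/L.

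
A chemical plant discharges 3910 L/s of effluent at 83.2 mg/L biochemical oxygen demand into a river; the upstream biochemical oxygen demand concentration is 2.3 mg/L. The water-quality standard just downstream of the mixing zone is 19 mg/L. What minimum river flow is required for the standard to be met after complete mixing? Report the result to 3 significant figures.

Set C_mix = 19: (Q·2.300 + 3910·83.20) / (Q + 3910) = 19
→ Q = 3910·(83.20 − 19)/(19 − 2.300) = 15030 L/s.

15000 L/s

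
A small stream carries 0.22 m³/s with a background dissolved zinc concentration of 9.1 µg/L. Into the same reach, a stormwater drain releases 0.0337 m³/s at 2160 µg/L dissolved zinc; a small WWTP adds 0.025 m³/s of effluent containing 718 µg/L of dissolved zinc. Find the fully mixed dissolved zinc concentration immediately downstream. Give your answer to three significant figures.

Mass balance: C = (0.2200·9.100 + 0.03370·2160 + 0.02500·718.0) / 0.2787 = 92.74/0.2787 = 332.8 µg/L.

333 µg/L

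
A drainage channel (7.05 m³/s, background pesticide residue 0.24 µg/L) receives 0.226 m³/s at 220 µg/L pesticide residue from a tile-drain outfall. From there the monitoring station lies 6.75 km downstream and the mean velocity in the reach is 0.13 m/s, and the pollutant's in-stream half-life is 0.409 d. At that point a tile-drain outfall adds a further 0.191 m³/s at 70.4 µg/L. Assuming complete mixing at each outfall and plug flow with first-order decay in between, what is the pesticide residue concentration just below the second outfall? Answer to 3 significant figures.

After mixing, C = (7.050·0.2400 + 0.2260·220.0) / 7.276 = 51.41/7.276 = 7.066 µg/L; combined flow 7.276 m³/s.
Travel time t = 6.75·1000 / 0.13 = 51920 s = 14.42 h.
Half-life 0.409 d → k = ln 2 / 0.409 = 1.695 d⁻¹.
Decay over the reach: 7.066·exp(−kt) = 7.066·0.3611 = 2.552 µg/L.
Second outfall: C = (7.276·2.552 + 0.1910·70.40)/7.467 = 4.287 µg/L.

4.29 µg/L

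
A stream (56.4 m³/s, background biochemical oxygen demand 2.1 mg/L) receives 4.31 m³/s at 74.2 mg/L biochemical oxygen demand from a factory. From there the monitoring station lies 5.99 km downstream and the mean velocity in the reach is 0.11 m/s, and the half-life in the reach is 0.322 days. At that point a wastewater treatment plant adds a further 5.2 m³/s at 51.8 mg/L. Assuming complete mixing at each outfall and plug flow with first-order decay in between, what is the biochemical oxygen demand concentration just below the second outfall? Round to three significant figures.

5.80 mg/L

Conservation of mass: C = (56.40·2.100 + 4.310·74.20) / 60.71 = 438.2/60.71 = 7.219 mg/L; combined flow 60.71 m³/s.
Travel time t = 5.99·1000 / 0.11 = 54450 s = 15.13 h.
Half-life 0.322 d → k = ln 2 / 0.322 = 2.153 d⁻¹.
After decay, C = 7.219 × e^(−kt) = 7.219 × 0.2575 = 1.859 mg/L.
Second outfall: C = (60.71·1.859 + 5.200·51.80)/65.91 = 5.799 mg/L.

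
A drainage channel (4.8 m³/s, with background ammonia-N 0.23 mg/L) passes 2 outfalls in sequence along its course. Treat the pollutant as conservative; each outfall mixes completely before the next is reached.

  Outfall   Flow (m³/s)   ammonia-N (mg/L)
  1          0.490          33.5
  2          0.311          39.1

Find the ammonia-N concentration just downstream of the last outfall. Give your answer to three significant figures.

5.30 mg/L

Below outfall 1: Q → 5.290 m³/s, C = (4.800·0.2300 + 0.4900·33.50)/5.290 = 3.312 mg/L.
Below outfall 2: Q → 5.601 m³/s, C = (5.290·3.312 + 0.3110·39.10)/5.601 = 5.299 mg/L.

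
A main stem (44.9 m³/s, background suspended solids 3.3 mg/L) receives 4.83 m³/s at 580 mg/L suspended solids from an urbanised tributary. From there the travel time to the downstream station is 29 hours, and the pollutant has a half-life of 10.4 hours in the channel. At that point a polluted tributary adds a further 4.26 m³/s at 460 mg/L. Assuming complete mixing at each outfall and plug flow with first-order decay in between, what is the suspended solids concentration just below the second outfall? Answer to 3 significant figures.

Flow-weighted average: C = (44.90·3.300 + 4.830·580.0) / 49.73 = 2950/49.73 = 59.31 mg/L; combined flow 49.73 m³/s.
Half-life 10.4 h → k = ln 2 / 10.4 = 0.06665 h⁻¹ = 1.600 d⁻¹.
Applying C = C₀e^(−kt): 59.31 × 0.1447 = 8.585 mg/L.
At the second outfall, C = (49.73·8.585 + 4.260·460.0) / (49.73 + 4.260) = 44.20 mg/L.

44.2 mg/L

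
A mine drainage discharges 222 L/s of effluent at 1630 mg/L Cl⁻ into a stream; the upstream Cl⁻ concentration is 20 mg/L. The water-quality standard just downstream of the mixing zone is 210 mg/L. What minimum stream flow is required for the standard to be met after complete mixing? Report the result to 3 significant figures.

Set C_mix = 210: (Q·20.00 + 222.0·1630) / (Q + 222.0) = 210
→ Q = 222.0·(1630 − 210)/(210 − 20.00) = 1659 L/s.

1660 L/s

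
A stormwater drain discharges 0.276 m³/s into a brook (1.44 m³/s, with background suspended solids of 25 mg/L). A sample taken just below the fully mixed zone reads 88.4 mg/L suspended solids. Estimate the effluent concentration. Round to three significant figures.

Mass balance: 1.440·25.00 + 0.2760·Cₑ = 1.716·88.40
→ Cₑ = (1.716·88.40 − 1.440·25.00) / 0.2760 = 419.2 mg/L.

419 mg/L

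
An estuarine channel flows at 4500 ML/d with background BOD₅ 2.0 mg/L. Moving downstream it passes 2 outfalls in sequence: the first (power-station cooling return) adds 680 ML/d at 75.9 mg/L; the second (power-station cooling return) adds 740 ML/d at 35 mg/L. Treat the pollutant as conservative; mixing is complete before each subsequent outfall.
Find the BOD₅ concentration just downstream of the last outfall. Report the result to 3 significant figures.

Below outfall 1: Q → 5180 ML/d, C = (4500·2.000 + 680.0·75.90)/5180 = 11.70 mg/L.
Below outfall 2: Q → 5920 ML/d, C = (5180·11.70 + 740.0·35.00)/5920 = 14.61 mg/L.

14.6 mg/L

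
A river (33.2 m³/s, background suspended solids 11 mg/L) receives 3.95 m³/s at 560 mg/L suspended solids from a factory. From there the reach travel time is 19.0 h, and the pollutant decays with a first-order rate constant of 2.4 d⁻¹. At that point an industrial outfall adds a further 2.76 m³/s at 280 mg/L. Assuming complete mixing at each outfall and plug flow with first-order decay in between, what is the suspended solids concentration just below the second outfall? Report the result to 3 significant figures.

29.0 mg/L

Mixed concentration C = ΣQC/ΣQ = (33.20·11.00 + 3.950·560.0) / 37.15 = 2577/37.15 = 69.37 mg/L; combined flow 37.15 m³/s.
First-order decay: C = 69.37·exp(−k·t) = 69.37·0.1496 = 10.38 mg/L.
At the second outfall, C = (37.15·10.38 + 2.760·280.0) / (37.15 + 2.760) = 29.02 mg/L.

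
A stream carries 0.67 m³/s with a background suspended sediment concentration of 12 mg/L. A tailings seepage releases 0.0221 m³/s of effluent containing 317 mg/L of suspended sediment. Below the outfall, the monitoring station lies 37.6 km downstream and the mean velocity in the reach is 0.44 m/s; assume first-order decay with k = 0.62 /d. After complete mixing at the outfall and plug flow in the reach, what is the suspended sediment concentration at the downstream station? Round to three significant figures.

Conservation of mass: C = (0.6700·12.00 + 0.02210·317.0) / 0.6921 = 15.05/0.6921 = 21.74 mg/L.
Travel time t = 37.6·1000 / 0.44 = 85450 s = 23.74 h.
Decay over the reach: 21.74·exp(−kt) = 21.74·0.5416 = 11.77 mg/L.

11.8 mg/L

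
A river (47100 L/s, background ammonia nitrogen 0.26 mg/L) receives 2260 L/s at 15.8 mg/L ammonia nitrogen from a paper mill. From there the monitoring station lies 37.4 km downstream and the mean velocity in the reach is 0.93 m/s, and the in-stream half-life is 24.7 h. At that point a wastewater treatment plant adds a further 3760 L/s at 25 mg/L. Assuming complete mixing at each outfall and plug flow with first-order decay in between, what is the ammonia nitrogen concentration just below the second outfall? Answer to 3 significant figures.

2.43 mg/L

After mixing, C = (47100·0.2600 + 2260·15.80) / 49360 = 47950/49360 = 0.9715 mg/L; combined flow 49360 L/s.
Travel time t = 37.4·1000 / 0.93 = 40220 s = 11.17 h.
Half-life 24.7 h → k = ln 2 / 24.7 = 0.02806 h⁻¹ = 0.6735 d⁻¹.
After decay, C = 0.9715 × e^(−kt) = 0.9715 × 0.7309 = 0.7101 mg/L.
At the second outfall, C = (49360·0.7101 + 3760·25.00) / (49360 + 3760) = 2.429 mg/L.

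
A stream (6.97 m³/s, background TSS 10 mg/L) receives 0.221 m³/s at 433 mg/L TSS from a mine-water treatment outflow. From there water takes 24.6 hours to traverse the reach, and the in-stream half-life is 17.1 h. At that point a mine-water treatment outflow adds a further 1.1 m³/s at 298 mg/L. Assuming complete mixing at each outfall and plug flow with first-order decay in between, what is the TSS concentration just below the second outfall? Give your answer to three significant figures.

46.9 mg/L

Flow-weighted average: C = (6.970·10.00 + 0.2210·433.0) / 7.191 = 165.4/7.191 = 23.00 mg/L; combined flow 7.191 m³/s.
Half-life 17.1 h → k = ln 2 / 17.1 = 0.04053 h⁻¹ = 0.9728 d⁻¹.
Applying C = C₀e^(−kt): 23.00 × 0.3689 = 8.485 mg/L.
Second outfall: C = (7.191·8.485 + 1.100·298.0)/8.291 = 46.90 mg/L.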